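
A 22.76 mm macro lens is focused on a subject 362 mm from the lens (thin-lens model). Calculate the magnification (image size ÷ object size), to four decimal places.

0.0671×

Thin lens: 1/f = 1/dₒ + 1/dᵢ → 1/dᵢ = 1/22.76 − 1/362 = 0.0411743 mm⁻¹, so dᵢ ≈ 24.2870 mm.
Magnification m = dᵢ/dₒ = 24.2870/362 ≈ 0.06709.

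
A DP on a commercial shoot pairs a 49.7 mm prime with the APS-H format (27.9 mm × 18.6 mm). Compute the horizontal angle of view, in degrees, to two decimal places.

Angle of view α = 2·arctan(w/2f) with w = 27.9 mm and f = 49.7 mm.
w/2f = 0.28068; arctan(0.28068) ≈ 15.6786°, so α ≈ 31.3572°.

31.36°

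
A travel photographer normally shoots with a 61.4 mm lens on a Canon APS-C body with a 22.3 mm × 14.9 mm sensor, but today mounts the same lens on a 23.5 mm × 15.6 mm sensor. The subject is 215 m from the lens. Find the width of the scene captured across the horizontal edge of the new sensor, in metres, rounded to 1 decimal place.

The focal length stays 61.4 mm; the relevant sensor dimension is now w = 23.5 mm. Object distance dₒ = 215 m = 215000 mm.
Thin-lens field width W = w·(dₒ − f)/f = 23.5 × (215000 − 61.4)/61.4 ≈ 82264.774 mm = 82.2648 m.

82.3 m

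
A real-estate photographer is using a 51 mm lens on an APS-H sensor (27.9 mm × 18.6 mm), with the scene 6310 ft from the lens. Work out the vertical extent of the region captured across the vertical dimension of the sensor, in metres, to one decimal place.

dₒ: 6310 ft × 304.8 mm/ft = 1923287.94 mm.
Similar triangles through the lens centre give W/dₒ = h/dᵢ; with 1/f = 1/dₒ + 1/dᵢ this gives W = h·(dₒ − f)/f.
W = 18.6 mm × (1.92329e+06 − 51) / 51 = 18.6 × 37710.5282 ≈ 701415.825 mm = 701.416 m.

701.4 m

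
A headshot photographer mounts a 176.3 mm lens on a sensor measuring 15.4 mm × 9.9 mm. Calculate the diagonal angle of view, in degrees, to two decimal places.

Sensor diagonal = √(15.4² + 9.9²) = √335.1700 ≈ 18.3076 mm.
Angle of view α = 2·arctan(d/2f) with d = 18.3076 mm and f = 176.3 mm.
d/2f = 0.05192; arctan(0.05192) ≈ 2.9722°, so α ≈ 5.9445°.

5.94°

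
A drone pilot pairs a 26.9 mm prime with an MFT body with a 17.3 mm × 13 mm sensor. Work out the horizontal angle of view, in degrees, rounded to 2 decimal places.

Angle of view α = 2·arctan(w/2f) with w = 17.3 mm and f = 26.9 mm.
w/2f = 0.32156; arctan(0.32156) ≈ 17.8258°, so α ≈ 35.6516°.

35.65°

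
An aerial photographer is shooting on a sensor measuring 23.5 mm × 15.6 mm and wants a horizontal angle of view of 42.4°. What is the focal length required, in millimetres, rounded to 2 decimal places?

30.29 mm

From α = 2·arctan(w/2f) we get f = w / (2·tan(α/2)).
With w = 23.5 mm and α/2 = 21.2°, tan(α/2) ≈ 0.38787, so f ≈ 23.5 / 0.77575 ≈ 30.2933 mm.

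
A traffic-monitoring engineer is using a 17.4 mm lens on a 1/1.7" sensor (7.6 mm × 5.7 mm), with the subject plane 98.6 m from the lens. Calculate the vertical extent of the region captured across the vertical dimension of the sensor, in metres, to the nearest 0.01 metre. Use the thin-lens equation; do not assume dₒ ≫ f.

32.29 m

dₒ: 98.6 m = 98600 mm.
Similar triangles through the lens centre give W/dₒ = h/dᵢ; with 1/f = 1/dₒ + 1/dᵢ this gives W = h·(dₒ − f)/f.
W = 5.7 mm × (98600 − 17.4) / 17.4 = 5.7 × 5665.6667 ≈ 32294.300 mm = 32.2943 m.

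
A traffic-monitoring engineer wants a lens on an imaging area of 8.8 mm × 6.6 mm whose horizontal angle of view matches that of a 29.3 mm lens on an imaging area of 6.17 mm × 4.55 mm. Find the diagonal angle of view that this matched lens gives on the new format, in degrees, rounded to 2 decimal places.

15.00°

Equal horizontal AOV ⇒ f₂ = f₁ · 8.8/6.17 = 29.3 × 1.42626 ≈ 41.7893 mm.
Sensor diagonal = √(8.8² + 6.6²) = √121.0000 ≈ 11.0000 mm.
Diagonal AOV on the new format = 2·arctan(11.0000 / (2 × 41.7893)) = 2·arctan(0.13161) ≈ 14.9955°.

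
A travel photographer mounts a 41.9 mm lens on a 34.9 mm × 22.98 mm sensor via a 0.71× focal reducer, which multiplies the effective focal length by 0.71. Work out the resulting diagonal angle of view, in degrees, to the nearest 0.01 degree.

Effective focal length f = 41.9 × 0.71 = 29.749 mm.
Sensor diagonal = √(34.9² + 22.98²) = √1746.0904 ≈ 41.7862 mm.
α = 2·arctan(41.786 / (2 × 29.749)) = 2·arctan(0.70231) ≈ 70.1618°.

70.16°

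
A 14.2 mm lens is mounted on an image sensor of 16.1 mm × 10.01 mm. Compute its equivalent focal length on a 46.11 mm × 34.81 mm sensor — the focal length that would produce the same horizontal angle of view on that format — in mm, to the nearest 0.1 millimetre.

Equal angle of view means equal width/f ratio, so f₂ = f₁ · (width₂/width₁) = 14.2 × 46.11/16.1.
f₂ = 14.2 × 2.86398 ≈ 40.668 mm.

40.7 mm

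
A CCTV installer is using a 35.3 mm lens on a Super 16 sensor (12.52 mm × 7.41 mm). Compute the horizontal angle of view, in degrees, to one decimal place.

Angle of view α = 2·arctan(w/2f) with w = 12.52 mm and f = 35.3 mm.
w/2f = 0.17734; arctan(0.17734) ≈ 10.0561°, so α ≈ 20.1122°.

20.1°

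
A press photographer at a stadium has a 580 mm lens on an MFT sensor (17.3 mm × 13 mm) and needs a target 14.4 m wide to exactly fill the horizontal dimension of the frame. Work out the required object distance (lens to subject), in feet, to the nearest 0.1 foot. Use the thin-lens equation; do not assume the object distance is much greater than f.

W: 14.4 m = 14400 mm.
Magnification m = w/W = dᵢ/dₒ; combined with 1/f = 1/dₒ + 1/dᵢ this gives dₒ = f·(1 + W/w).
dₒ = 580 mm × (1 + 14400/17.3) = 580 × 833.3699 ≈ 483354.566 mm = 483354.566/304.8 ft = 1585.81 ft.

1585.8 ft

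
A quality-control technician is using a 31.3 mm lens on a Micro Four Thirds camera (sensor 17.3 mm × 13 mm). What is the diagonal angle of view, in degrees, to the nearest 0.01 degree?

Sensor diagonal = √(17.3² + 13²) = √468.2900 ≈ 21.6400 mm.
Angle of view α = 2·arctan(d/2f) with d = 21.6400 mm and f = 31.3 mm.
d/2f = 0.34569; arctan(0.34569) ≈ 19.0696°, so α ≈ 38.1392°.

38.14°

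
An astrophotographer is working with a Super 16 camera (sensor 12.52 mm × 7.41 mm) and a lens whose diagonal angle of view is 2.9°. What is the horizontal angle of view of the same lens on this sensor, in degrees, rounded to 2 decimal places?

2.50°

Sensor diagonal = √(12.52² + 7.41²) = √211.6585 ≈ 14.5485 mm.
From the diagonal AOV: f = 14.5485 / (2·tan(1.45°)) = 14.5485 / 0.05063 ≈ 287.3755 mm.
Horizontal AOV = 2·arctan(12.52 / (2 × 287.3755)) = 2·arctan(0.02178) ≈ 2.4958°.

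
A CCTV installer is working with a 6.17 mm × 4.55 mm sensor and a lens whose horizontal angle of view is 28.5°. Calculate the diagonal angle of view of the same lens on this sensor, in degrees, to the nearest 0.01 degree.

From the horizontal AOV: f = 6.17 / (2·tan(14.25°)) = 6.17 / 0.50794 ≈ 12.1472 mm.
Sensor diagonal = √(6.17² + 4.55²) = √58.7714 ≈ 7.6663 mm.
Diagonal AOV = 2·arctan(7.6663 / (2 × 12.1472)) = 2·arctan(0.31556) ≈ 35.0268°.

35.03°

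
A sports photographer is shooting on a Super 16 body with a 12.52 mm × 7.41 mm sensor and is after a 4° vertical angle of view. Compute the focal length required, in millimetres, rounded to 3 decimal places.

106.097 mm

From α = 2·arctan(h/2f) we get f = h / (2·tan(α/2)).
With h = 7.41 mm and α/2 = 2°, tan(α/2) ≈ 0.03492, so f ≈ 7.41 / 0.06984 ≈ 106.0973 mm.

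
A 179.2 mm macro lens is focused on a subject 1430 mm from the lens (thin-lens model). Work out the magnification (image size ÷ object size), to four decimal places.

Thin lens: 1/f = 1/dₒ + 1/dᵢ → 1/dᵢ = 1/179.2 − 1/1430 = 0.0048811 mm⁻¹, so dᵢ ≈ 204.8737 mm.
Magnification m = dᵢ/dₒ = 204.8737/1430 ≈ 0.14327.

0.1433×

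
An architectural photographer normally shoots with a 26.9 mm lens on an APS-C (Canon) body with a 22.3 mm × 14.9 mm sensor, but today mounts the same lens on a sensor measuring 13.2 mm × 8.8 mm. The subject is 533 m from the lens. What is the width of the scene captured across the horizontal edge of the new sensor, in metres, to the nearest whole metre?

262 m

The focal length stays 26.9 mm; the relevant sensor dimension is now w = 13.2 mm. Object distance dₒ = 533 m = 533000 mm.
Thin-lens field width W = w·(dₒ − f)/f = 13.2 × (533000 − 26.9)/26.9 ≈ 261533.268 mm = 261.533 m.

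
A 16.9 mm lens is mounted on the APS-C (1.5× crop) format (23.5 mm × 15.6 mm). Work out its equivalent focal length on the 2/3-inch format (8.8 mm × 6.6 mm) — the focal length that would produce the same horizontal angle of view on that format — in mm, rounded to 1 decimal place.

6.3 mm

Equal angle of view means equal width/f ratio, so f₂ = f₁ · (width₂/width₁) = 16.9 × 8.8/23.5.
f₂ = 16.9 × 0.37447 ≈ 6.329 mm.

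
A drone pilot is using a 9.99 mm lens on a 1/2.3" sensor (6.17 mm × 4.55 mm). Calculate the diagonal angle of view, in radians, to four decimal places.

0.7327 rad

Sensor diagonal = √(6.17² + 4.55²) = √58.7714 ≈ 7.6663 mm.
Angle of view α = 2·arctan(d/2f) with d = 7.6663 mm and f = 9.99 mm.
d/2f = 0.38370; arctan(0.38370) ≈ 0.3664 rad, so α ≈ 0.7327 rad.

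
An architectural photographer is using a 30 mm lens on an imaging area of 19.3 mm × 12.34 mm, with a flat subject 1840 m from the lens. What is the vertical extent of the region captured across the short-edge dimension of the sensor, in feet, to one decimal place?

dₒ: 1840 m = 1.84e+06 mm.
Similar triangles through the lens centre give W/dₒ = h/dᵢ; with 1/f = 1/dₒ + 1/dᵢ this gives W = h·(dₒ − f)/f.
W = 12.34 mm × (1.84e+06 − 30) / 30 = 12.34 × 61332.3333 ≈ 756840.993 mm = 756840.993/304.8 ft = 2483.07 ft.

2483.1 ft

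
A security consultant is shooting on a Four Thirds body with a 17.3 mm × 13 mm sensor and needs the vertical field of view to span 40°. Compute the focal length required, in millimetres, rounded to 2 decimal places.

17.86 mm

From α = 2·arctan(h/2f) we get f = h / (2·tan(α/2)).
With h = 13 mm and α/2 = 20°, tan(α/2) ≈ 0.36397, so f ≈ 13 / 0.72794 ≈ 17.8586 mm.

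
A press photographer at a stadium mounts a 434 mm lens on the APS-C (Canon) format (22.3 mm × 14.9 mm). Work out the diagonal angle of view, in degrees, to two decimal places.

3.54°

Sensor diagonal = √(22.3² + 14.9²) = √719.3000 ≈ 26.8198 mm.
Angle of view α = 2·arctan(d/2f) with d = 26.8198 mm and f = 434 mm.
d/2f = 0.03090; arctan(0.03090) ≈ 1.7698°, so α ≈ 3.5396°.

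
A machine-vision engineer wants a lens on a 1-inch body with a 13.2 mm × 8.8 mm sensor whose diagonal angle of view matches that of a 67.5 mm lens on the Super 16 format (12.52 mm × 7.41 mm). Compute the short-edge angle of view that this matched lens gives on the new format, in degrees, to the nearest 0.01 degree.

Sensor diagonal = √(12.52² + 7.41²) = √211.6585 ≈ 14.5485 mm.
Sensor diagonal = √(13.2² + 8.8²) = √251.6800 ≈ 15.8644 mm.
Equal diagonal AOV ⇒ f₂ = f₁ · 15.8644/14.5485 = 67.5 × 1.09045 ≈ 73.6055 mm.
Short-edge AOV on the new format = 2·arctan(8.8 / (2 × 73.6055)) = 2·arctan(0.05978) ≈ 6.8419°.

6.84°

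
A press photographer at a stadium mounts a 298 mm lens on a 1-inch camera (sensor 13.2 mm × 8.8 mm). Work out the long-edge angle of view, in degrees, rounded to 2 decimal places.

2.54°

Angle of view α = 2·arctan(w/2f) with w = 13.2 mm and f = 298 mm.
w/2f = 0.02215; arctan(0.02215) ≈ 1.2688°, so α ≈ 2.5375°.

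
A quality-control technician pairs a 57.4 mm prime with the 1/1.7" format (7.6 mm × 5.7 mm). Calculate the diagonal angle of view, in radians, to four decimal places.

0.1651 rad

Sensor diagonal = √(7.6² + 5.7²) = √90.2500 ≈ 9.5000 mm.
Angle of view α = 2·arctan(d/2f) with d = 9.5000 mm and f = 57.4 mm.
d/2f = 0.08275; arctan(0.08275) ≈ 0.0826 rad, so α ≈ 0.1651 rad.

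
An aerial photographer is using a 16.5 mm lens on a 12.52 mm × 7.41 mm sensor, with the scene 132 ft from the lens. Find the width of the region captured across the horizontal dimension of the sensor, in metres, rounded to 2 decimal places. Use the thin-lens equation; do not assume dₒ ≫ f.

30.52 m

dₒ: 132 ft × 304.8 mm/ft = 40233.60 mm.
Similar triangles through the lens centre give W/dₒ = w/dᵢ; with 1/f = 1/dₒ + 1/dᵢ this gives W = w·(dₒ − f)/f.
W = 12.52 mm × (40233.6 − 16.5) / 16.5 = 12.52 × 2437.3999 ≈ 30516.247 mm = 30.5162 m.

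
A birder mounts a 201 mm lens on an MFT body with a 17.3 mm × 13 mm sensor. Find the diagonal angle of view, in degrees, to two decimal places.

6.16°

Sensor diagonal = √(17.3² + 13²) = √468.2900 ≈ 21.6400 mm.
Angle of view α = 2·arctan(d/2f) with d = 21.6400 mm and f = 201 mm.
d/2f = 0.05383; arctan(0.05383) ≈ 3.0813°, so α ≈ 6.1626°.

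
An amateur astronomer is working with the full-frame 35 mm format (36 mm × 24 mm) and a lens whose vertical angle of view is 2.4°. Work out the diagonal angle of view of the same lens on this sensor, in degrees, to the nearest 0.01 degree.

From the vertical AOV: f = 24 / (2·tan(1.2°)) = 24 / 0.04189 ≈ 572.8740 mm.
Sensor diagonal = √(36² + 24²) = √1872.0000 ≈ 43.2666 mm.
Diagonal AOV = 2·arctan(43.2666 / (2 × 572.8740)) = 2·arctan(0.03776) ≈ 4.3252°.

4.33°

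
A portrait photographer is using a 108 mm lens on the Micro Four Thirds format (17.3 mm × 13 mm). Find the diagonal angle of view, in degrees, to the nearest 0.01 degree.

11.44°

Sensor diagonal = √(17.3² + 13²) = √468.2900 ≈ 21.6400 mm.
Angle of view α = 2·arctan(d/2f) with d = 21.6400 mm and f = 108 mm.
d/2f = 0.10019; arctan(0.10019) ≈ 5.7211°, so α ≈ 11.4422°.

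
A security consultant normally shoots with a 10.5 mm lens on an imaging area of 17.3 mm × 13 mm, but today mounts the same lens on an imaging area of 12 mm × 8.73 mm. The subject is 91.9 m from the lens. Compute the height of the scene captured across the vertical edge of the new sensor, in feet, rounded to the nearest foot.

The focal length stays 10.5 mm; the relevant sensor dimension is now h = 8.73 mm. Object distance dₒ = 91.9 m = 91900 mm.
Thin-lens field height W = h·(dₒ − f)/f = 8.73 × (91900 − 10.5)/10.5 ≈ 76399.556 mm = 76399.556/304.8 ft = 250.655 ft.

251 ft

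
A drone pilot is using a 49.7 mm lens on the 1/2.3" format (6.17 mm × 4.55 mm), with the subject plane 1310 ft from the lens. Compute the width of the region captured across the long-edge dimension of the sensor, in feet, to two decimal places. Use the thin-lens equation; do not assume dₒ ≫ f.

dₒ: 1310 ft × 304.8 mm/ft = 399287.99 mm.
Similar triangles through the lens centre give W/dₒ = w/dᵢ; with 1/f = 1/dₒ + 1/dᵢ this gives W = w·(dₒ − f)/f.
W = 6.17 mm × (399288 − 49.7) / 49.7 = 6.17 × 8032.9635 ≈ 49563.385 mm = 49563.385/304.8 ft = 162.61 ft.

162.61 ft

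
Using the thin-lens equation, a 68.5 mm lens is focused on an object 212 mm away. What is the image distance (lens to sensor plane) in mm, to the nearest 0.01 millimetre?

1/dᵢ = 1/f − 1/dₒ = 1/68.5 − 1/212 = 0.0098816 mm⁻¹.
dᵢ = 1/0.0098816 ≈ 101.1986 mm.

101.20 mm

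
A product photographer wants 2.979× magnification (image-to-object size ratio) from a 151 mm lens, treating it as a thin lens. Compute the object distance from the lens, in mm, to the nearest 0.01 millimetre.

With m = dᵢ/dₒ and 1/f = 1/dₒ + 1/dᵢ, substituting dᵢ = m·dₒ gives 1/f = (1 + 1/m)/dₒ, hence dₒ = f·(1 + 1/m).
dₒ = 151 × (1 + 1/2.979) = 151 × 1.33568 ≈ 201.688 mm.

201.69 mm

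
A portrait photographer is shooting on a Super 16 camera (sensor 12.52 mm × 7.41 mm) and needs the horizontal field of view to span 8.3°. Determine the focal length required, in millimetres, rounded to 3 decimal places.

86.276 mm

From α = 2·arctan(w/2f) we get f = w / (2·tan(α/2)).
With w = 12.52 mm and α/2 = 4.15°, tan(α/2) ≈ 0.07256, so f ≈ 12.52 / 0.14512 ≈ 86.2757 mm.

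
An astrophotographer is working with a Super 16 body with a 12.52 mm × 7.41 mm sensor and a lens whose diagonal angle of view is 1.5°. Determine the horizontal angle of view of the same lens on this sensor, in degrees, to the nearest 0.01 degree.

Sensor diagonal = √(12.52² + 7.41²) = √211.6585 ≈ 14.5485 mm.
From the diagonal AOV: f = 14.5485 / (2·tan(0.75°)) = 14.5485 / 0.02618 ≈ 555.6796 mm.
Horizontal AOV = 2·arctan(12.52 / (2 × 555.6796)) = 2·arctan(0.01127) ≈ 1.2909°.

1.29°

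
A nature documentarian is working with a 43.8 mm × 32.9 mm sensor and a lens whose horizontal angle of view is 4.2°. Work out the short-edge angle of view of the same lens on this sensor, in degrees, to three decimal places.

From the horizontal AOV: f = 43.8 / (2·tan(2.1°)) = 43.8 / 0.07334 ≈ 597.2455 mm.
Short-edge AOV = 2·arctan(32.9 / (2 × 597.2455)) = 2·arctan(0.02754) ≈ 3.1554°.

3.155°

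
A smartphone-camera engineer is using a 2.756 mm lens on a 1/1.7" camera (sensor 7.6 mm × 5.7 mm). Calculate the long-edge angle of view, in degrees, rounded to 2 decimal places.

Angle of view α = 2·arctan(w/2f) with w = 7.6 mm and f = 2.756 mm.
w/2f = 1.37881; arctan(1.37881) ≈ 54.0480°, so α ≈ 108.0960°.

108.10°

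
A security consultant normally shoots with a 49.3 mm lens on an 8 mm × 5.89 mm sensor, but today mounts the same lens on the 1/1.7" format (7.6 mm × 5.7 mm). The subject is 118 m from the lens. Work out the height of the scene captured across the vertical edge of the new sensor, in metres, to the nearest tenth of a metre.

The focal length stays 49.3 mm; the relevant sensor dimension is now h = 5.7 mm. Object distance dₒ = 118 m = 118000 mm.
Thin-lens field height W = h·(dₒ − f)/f = 5.7 × (118000 − 49.3)/49.3 ≈ 13637.302 mm = 13.6373 m.

13.6 m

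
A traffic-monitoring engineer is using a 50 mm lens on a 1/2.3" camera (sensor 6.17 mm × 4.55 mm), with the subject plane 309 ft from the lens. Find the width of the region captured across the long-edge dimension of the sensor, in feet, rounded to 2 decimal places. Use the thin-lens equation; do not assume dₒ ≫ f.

dₒ: 309 ft × 304.8 mm/ft = 94183.20 mm.
Similar triangles through the lens centre give W/dₒ = w/dᵢ; with 1/f = 1/dₒ + 1/dᵢ this gives W = w·(dₒ − f)/f.
W = 6.17 mm × (94183.2 − 50) / 50 = 6.17 × 1882.6639 ≈ 11616.037 mm = 11616.037/304.8 ft = 38.1104 ft.

38.11 ft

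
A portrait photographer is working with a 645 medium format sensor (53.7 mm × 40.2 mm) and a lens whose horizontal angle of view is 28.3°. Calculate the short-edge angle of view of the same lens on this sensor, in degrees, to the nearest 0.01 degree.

From the horizontal AOV: f = 53.7 / (2·tan(14.15°)) = 53.7 / 0.50422 ≈ 106.5009 mm.
Short-edge AOV = 2·arctan(40.2 / (2 × 106.5009)) = 2·arctan(0.18873) ≈ 21.3755°.

21.38°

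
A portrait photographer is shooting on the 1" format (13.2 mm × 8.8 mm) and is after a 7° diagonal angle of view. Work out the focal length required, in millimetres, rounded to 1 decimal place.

Sensor diagonal = √(13.2² + 8.8²) = √251.6800 ≈ 15.8644 mm.
From α = 2·arctan(d/2f) we get f = d / (2·tan(α/2)).
With d = 15.8644 mm and α/2 = 3.5°, tan(α/2) ≈ 0.06116, so f ≈ 15.8644 / 0.12233 ≈ 129.6905 mm.

129.7 mm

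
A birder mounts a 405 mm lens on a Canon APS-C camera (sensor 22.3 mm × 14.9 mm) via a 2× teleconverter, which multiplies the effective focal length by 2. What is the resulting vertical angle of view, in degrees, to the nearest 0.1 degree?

1.1°

Effective focal length f = 405 × 2 = 810 mm.
α = 2·arctan(14.9 / (2 × 810)) = 2·arctan(0.00920) ≈ 1.0539°.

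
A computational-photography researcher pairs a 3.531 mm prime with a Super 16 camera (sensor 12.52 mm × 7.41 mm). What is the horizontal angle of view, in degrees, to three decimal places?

121.149°

Angle of view α = 2·arctan(w/2f) with w = 12.52 mm and f = 3.531 mm.
w/2f = 1.77287; arctan(1.77287) ≈ 60.5745°, so α ≈ 121.1490°.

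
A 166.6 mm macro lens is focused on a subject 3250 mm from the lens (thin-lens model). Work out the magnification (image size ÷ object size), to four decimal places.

0.0540×

Thin lens: 1/f = 1/dₒ + 1/dᵢ → 1/dᵢ = 1/166.6 − 1/3250 = 0.0056947 mm⁻¹, so dᵢ ≈ 175.6016 mm.
Magnification m = dᵢ/dₒ = 175.6016/3250 ≈ 0.05403.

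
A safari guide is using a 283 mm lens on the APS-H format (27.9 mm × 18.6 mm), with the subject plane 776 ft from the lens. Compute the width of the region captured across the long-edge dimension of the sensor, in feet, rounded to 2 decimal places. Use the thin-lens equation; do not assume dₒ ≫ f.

76.41 ft

dₒ: 776 ft × 304.8 mm/ft = 236524.79 mm.
Similar triangles through the lens centre give W/dₒ = w/dᵢ; with 1/f = 1/dₒ + 1/dᵢ this gives W = w·(dₒ − f)/f.
W = 27.9 mm × (236525 − 283) / 283 = 27.9 × 834.7767 ≈ 23290.269 mm = 23290.269/304.8 ft = 76.4116 ft.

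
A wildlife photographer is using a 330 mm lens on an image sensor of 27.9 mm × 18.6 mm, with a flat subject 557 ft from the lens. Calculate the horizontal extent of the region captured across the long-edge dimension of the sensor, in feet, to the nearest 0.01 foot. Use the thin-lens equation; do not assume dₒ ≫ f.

dₒ: 557 ft × 304.8 mm/ft = 169773.59 mm.
Similar triangles through the lens centre give W/dₒ = w/dᵢ; with 1/f = 1/dₒ + 1/dᵢ this gives W = w·(dₒ − f)/f.
W = 27.9 mm × (169774 − 330) / 330 = 27.9 × 513.4654 ≈ 14325.686 mm = 14325.686/304.8 ft = 47.0003 ft.

47.00 ft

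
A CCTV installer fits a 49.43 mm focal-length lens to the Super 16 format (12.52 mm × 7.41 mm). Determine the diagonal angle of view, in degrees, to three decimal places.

Sensor diagonal = √(12.52² + 7.41²) = √211.6585 ≈ 14.5485 mm.
Angle of view α = 2·arctan(d/2f) with d = 14.5485 mm and f = 49.43 mm.
d/2f = 0.14716; arctan(0.14716) ≈ 8.3717°, so α ≈ 16.7434°.

16.743°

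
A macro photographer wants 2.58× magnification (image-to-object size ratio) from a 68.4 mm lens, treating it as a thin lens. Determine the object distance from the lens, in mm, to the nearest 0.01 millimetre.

With m = dᵢ/dₒ and 1/f = 1/dₒ + 1/dᵢ, substituting dᵢ = m·dₒ gives 1/f = (1 + 1/m)/dₒ, hence dₒ = f·(1 + 1/m).
dₒ = 68.4 × (1 + 1/2.58) = 68.4 × 1.38760 ≈ 94.912 mm.

94.91 mm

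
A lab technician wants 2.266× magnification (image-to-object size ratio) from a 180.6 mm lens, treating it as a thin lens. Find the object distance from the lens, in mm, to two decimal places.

260.30 mm

With m = dᵢ/dₒ and 1/f = 1/dₒ + 1/dᵢ, substituting dᵢ = m·dₒ gives 1/f = (1 + 1/m)/dₒ, hence dₒ = f·(1 + 1/m).
dₒ = 180.6 × (1 + 1/2.266) = 180.6 × 1.44131 ≈ 260.300 mm.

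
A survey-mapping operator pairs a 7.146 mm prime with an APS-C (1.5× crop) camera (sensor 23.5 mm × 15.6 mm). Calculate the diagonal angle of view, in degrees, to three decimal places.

126.258°

Sensor diagonal = √(23.5² + 15.6²) = √795.6100 ≈ 28.2066 mm.
Angle of view α = 2·arctan(d/2f) with d = 28.2066 mm and f = 7.146 mm.
d/2f = 1.97359; arctan(1.97359) ≈ 63.1291°, so α ≈ 126.2582°.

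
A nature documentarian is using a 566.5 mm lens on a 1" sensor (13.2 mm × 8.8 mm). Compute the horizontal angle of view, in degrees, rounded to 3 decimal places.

Angle of view α = 2·arctan(w/2f) with w = 13.2 mm and f = 566.5 mm.
w/2f = 0.01165; arctan(0.01165) ≈ 0.6675°, so α ≈ 1.3350°.

1.335°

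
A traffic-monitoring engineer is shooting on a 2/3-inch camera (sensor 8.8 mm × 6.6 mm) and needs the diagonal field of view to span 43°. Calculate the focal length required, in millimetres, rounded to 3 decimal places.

13.963 mm

Sensor diagonal = √(8.8² + 6.6²) = √121.0000 ≈ 11.0000 mm.
From α = 2·arctan(d/2f) we get f = d / (2·tan(α/2)).
With d = 11.0000 mm and α/2 = 21.5°, tan(α/2) ≈ 0.39391, so f ≈ 11.0000 / 0.78782 ≈ 13.9626 mm.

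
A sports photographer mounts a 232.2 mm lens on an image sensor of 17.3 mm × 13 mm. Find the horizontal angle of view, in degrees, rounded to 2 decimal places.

4.27°

Angle of view α = 2·arctan(w/2f) with w = 17.3 mm and f = 232.2 mm.
w/2f = 0.03725; arctan(0.03725) ≈ 2.1334°, so α ≈ 4.2668°.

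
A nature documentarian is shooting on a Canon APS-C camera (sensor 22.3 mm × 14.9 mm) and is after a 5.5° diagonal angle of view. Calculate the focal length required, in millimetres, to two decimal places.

279.18 mm

Sensor diagonal = √(22.3² + 14.9²) = √719.3000 ≈ 26.8198 mm.
From α = 2·arctan(d/2f) we get f = d / (2·tan(α/2)).
With d = 26.8198 mm and α/2 = 2.75°, tan(α/2) ≈ 0.04803, so f ≈ 26.8198 / 0.09607 ≈ 279.1781 mm.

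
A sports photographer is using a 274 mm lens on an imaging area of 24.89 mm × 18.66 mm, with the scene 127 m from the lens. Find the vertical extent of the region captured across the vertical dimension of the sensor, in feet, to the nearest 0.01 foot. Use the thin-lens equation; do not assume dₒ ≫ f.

28.31 ft

dₒ: 127 m = 127000 mm.
Similar triangles through the lens centre give W/dₒ = h/dᵢ; with 1/f = 1/dₒ + 1/dᵢ this gives W = h·(dₒ − f)/f.
W = 18.66 mm × (127000 − 274) / 274 = 18.66 × 462.5036 ≈ 8630.318 mm = 8630.318/304.8 ft = 28.3147 ft.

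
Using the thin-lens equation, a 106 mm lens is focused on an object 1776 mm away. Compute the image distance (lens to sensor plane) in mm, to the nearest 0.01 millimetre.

1/dᵢ = 1/f − 1/dₒ = 1/106 − 1/1776 = 0.0088709 mm⁻¹.
dᵢ = 1/0.0088709 ≈ 112.7281 mm.

112.73 mm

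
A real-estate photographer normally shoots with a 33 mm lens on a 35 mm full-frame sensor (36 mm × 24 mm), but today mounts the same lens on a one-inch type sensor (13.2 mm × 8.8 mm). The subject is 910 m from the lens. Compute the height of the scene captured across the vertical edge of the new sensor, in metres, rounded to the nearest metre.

243 m

The focal length stays 33 mm; the relevant sensor dimension is now h = 8.8 mm. Object distance dₒ = 910 m = 910000 mm.
Thin-lens field height W = h·(dₒ − f)/f = 8.8 × (910000 − 33)/33 ≈ 242657.867 mm = 242.658 m.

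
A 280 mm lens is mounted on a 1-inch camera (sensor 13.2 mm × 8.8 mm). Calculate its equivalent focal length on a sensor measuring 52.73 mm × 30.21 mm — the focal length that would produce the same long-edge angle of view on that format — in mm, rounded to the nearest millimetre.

Equal angle of view means equal width/f ratio, so f₂ = f₁ · (width₂/width₁) = 280 × 52.73/13.2.
f₂ = 280 × 3.99470 ≈ 1118.515 mm.

1119 mm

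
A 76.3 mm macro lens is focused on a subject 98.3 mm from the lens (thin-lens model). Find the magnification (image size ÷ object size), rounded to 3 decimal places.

3.468×

Thin lens: 1/f = 1/dₒ + 1/dᵢ → 1/dᵢ = 1/76.3 − 1/98.3 = 0.0029332 mm⁻¹, so dᵢ ≈ 340.9223 mm.
Magnification m = dᵢ/dₒ = 340.9223/98.3 ≈ 3.46818.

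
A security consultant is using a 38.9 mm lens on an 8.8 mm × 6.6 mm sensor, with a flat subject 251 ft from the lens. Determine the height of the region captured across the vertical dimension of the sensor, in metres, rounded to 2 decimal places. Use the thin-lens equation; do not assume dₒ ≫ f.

12.97 m

dₒ: 251 ft × 304.8 mm/ft = 76504.80 mm.
Similar triangles through the lens centre give W/dₒ = h/dᵢ; with 1/f = 1/dₒ + 1/dᵢ this gives W = h·(dₒ − f)/f.
W = 6.6 mm × (76504.8 − 38.9) / 38.9 = 6.6 × 1965.7043 ≈ 12973.648 mm = 12.9736 m.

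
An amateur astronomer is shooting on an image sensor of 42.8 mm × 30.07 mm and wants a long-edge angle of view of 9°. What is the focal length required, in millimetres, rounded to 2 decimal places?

271.91 mm

From α = 2·arctan(w/2f) we get f = w / (2·tan(α/2)).
With w = 42.8 mm and α/2 = 4.5°, tan(α/2) ≈ 0.07870, so f ≈ 42.8 / 0.15740 ≈ 271.9128 mm.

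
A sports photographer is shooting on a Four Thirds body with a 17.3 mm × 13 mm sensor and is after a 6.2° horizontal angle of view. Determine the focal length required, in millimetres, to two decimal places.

159.72 mm

From α = 2·arctan(w/2f) we get f = w / (2·tan(α/2)).
With w = 17.3 mm and α/2 = 3.1°, tan(α/2) ≈ 0.05416, so f ≈ 17.3 / 0.10832 ≈ 159.7177 mm.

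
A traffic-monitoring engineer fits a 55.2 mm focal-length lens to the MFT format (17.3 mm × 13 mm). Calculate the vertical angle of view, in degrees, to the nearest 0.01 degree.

Angle of view α = 2·arctan(h/2f) with h = 13 mm and f = 55.2 mm.
h/2f = 0.11775; arctan(0.11775) ≈ 6.7159°, so α ≈ 13.4317°.

13.43°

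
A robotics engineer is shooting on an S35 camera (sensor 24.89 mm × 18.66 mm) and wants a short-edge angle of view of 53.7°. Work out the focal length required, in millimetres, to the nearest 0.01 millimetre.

18.43 mm

From α = 2·arctan(h/2f) we get f = h / (2·tan(α/2)).
With h = 18.66 mm and α/2 = 26.85°, tan(α/2) ≈ 0.50623, so f ≈ 18.66 / 1.01246 ≈ 18.4303 mm.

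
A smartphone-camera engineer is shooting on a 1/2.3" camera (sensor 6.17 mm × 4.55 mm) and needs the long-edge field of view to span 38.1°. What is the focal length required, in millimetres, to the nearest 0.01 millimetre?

8.93 mm

From α = 2·arctan(w/2f) we get f = w / (2·tan(α/2)).
With w = 6.17 mm and α/2 = 19.05°, tan(α/2) ≈ 0.34530, so f ≈ 6.17 / 0.69061 ≈ 8.9342 mm.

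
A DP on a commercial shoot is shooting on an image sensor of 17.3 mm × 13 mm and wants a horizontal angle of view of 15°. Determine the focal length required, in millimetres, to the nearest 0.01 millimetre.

65.70 mm

From α = 2·arctan(w/2f) we get f = w / (2·tan(α/2)).
With w = 17.3 mm and α/2 = 7.5°, tan(α/2) ≈ 0.13165, so f ≈ 17.3 / 0.26330 ≈ 65.7033 mm.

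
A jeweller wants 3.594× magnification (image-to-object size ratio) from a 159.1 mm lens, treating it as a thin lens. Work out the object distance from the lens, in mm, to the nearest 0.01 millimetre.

With m = dᵢ/dₒ and 1/f = 1/dₒ + 1/dᵢ, substituting dᵢ = m·dₒ gives 1/f = (1 + 1/m)/dₒ, hence dₒ = f·(1 + 1/m).
dₒ = 159.1 × (1 + 1/3.594) = 159.1 × 1.27824 ≈ 203.368 mm.

203.37 mm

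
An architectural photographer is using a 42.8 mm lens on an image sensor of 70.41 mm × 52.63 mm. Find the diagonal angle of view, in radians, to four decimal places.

Sensor diagonal = √(70.41² + 52.63²) = √7727.4850 ≈ 87.9061 mm.
Angle of view α = 2·arctan(d/2f) with d = 87.9061 mm and f = 42.8 mm.
d/2f = 1.02694; arctan(1.02694) ≈ 0.7987 rad, so α ≈ 1.5974 rad.

1.5974 rad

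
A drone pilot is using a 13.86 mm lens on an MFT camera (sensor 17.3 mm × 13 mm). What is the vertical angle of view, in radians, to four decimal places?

Angle of view α = 2·arctan(h/2f) with h = 13 mm and f = 13.86 mm.
h/2f = 0.46898; arctan(0.46898) ≈ 0.4385 rad, so α ≈ 0.8770 rad.

0.8770 rad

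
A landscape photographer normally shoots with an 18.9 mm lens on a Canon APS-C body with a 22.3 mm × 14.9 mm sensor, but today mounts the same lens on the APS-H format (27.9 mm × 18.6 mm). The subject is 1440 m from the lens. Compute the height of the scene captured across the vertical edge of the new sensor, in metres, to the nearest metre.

The focal length stays 18.9 mm; the relevant sensor dimension is now h = 18.6 mm. Object distance dₒ = 1440 m = 1.44e+06 mm.
Thin-lens field height W = h·(dₒ − f)/f = 18.6 × (1.44e+06 − 18.9)/18.9 ≈ 1417124.257 mm = 1417.12 m.

1417 m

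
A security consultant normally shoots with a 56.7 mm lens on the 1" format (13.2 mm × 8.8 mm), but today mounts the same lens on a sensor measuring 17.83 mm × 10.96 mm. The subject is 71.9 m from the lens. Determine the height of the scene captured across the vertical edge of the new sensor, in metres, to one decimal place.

13.9 m

The focal length stays 56.7 mm; the relevant sensor dimension is now h = 10.96 mm. Object distance dₒ = 71.9 m = 71900 mm.
Thin-lens field height W = h·(dₒ − f)/f = 10.96 × (71900 − 56.7)/56.7 ≈ 13887.171 mm = 13.8872 m.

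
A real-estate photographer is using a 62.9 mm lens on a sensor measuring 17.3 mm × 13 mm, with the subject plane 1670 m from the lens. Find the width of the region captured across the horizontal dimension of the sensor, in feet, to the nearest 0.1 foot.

1506.9 ft

dₒ: 1670 m = 1.67e+06 mm.
Similar triangles through the lens centre give W/dₒ = w/dᵢ; with 1/f = 1/dₒ + 1/dᵢ this gives W = w·(dₒ − f)/f.
W = 17.3 mm × (1.67e+06 − 62.9) / 62.9 = 17.3 × 26549.0795 ≈ 459299.075 mm = 459299.075/304.8 ft = 1506.89 ft.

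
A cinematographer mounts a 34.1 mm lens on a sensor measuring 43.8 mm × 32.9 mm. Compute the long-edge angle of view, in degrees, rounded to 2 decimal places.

Angle of view α = 2·arctan(w/2f) with w = 43.8 mm and f = 34.1 mm.
w/2f = 0.64223; arctan(0.64223) ≈ 32.7097°, so α ≈ 65.4195°.

65.42°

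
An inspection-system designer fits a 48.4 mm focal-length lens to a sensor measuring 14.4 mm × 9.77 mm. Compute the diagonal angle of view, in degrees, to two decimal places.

Sensor diagonal = √(14.4² + 9.77²) = √302.8129 ≈ 17.4015 mm.
Angle of view α = 2·arctan(d/2f) with d = 17.4015 mm and f = 48.4 mm.
d/2f = 0.17977; arctan(0.17977) ≈ 10.1911°, so α ≈ 20.3822°.

20.38°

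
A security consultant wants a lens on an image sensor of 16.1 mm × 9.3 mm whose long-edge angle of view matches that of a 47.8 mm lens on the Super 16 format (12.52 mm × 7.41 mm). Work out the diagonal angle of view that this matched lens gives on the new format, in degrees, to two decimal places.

17.20°

Equal long-edge AOV ⇒ f₂ = f₁ · 16.1/12.52 = 47.8 × 1.28594 ≈ 61.4681 mm.
Sensor diagonal = √(16.1² + 9.3²) = √345.7000 ≈ 18.5930 mm.
Diagonal AOV on the new format = 2·arctan(18.5930 / (2 × 61.4681)) = 2·arctan(0.15124) ≈ 17.2006°.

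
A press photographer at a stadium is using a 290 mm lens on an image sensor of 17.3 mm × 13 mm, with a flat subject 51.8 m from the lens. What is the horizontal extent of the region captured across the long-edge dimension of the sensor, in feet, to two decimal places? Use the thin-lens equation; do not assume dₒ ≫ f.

dₒ: 51.8 m = 51800 mm.
Similar triangles through the lens centre give W/dₒ = w/dᵢ; with 1/f = 1/dₒ + 1/dᵢ this gives W = w·(dₒ − f)/f.
W = 17.3 mm × (51800 − 290) / 290 = 17.3 × 177.6207 ≈ 3072.838 mm = 3072.838/304.8 ft = 10.0815 ft.

10.08 ft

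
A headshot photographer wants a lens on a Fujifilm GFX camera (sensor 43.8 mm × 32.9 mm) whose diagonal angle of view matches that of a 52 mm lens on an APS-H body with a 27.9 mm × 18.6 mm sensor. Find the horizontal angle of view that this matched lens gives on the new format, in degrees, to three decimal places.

28.912°

Sensor diagonal = √(27.9² + 18.6²) = √1124.3700 ≈ 33.5316 mm.
Sensor diagonal = √(43.8² + 32.9²) = √3000.8500 ≈ 54.7800 mm.
Equal diagonal AOV ⇒ f₂ = f₁ · 54.7800/33.5316 = 52 × 1.63368 ≈ 84.9515 mm.
Horizontal AOV on the new format = 2·arctan(43.8 / (2 × 84.9515)) = 2·arctan(0.25779) ≈ 28.9116°.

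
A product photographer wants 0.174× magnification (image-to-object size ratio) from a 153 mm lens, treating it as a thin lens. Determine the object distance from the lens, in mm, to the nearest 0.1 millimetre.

1032.3 mm

With m = dᵢ/dₒ and 1/f = 1/dₒ + 1/dᵢ, substituting dᵢ = m·dₒ gives 1/f = (1 + 1/m)/dₒ, hence dₒ = f·(1 + 1/m).
dₒ = 153 × (1 + 1/0.174) = 153 × 6.74713 ≈ 1032.310 mm.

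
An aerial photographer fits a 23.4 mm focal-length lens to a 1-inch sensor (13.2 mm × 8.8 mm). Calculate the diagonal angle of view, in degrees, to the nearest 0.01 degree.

Sensor diagonal = √(13.2² + 8.8²) = √251.6800 ≈ 15.8644 mm.
Angle of view α = 2·arctan(d/2f) with d = 15.8644 mm and f = 23.4 mm.
d/2f = 0.33898; arctan(0.33898) ≈ 18.7258°, so α ≈ 37.4516°.

37.45°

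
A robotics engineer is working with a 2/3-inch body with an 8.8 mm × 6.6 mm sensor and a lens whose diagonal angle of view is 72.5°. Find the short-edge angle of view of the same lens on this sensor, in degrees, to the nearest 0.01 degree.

Sensor diagonal = √(8.8² + 6.6²) = √121.0000 ≈ 11.0000 mm.
From the diagonal AOV: f = 11.0000 / (2·tan(36.25°)) = 11.0000 / 1.46646 ≈ 7.5011 mm.
Short-edge AOV = 2·arctan(6.6 / (2 × 7.5011)) = 2·arctan(0.43994) ≈ 47.4931°.

47.49°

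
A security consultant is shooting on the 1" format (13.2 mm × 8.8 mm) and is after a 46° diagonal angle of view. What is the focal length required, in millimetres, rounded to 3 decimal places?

18.687 mm

Sensor diagonal = √(13.2² + 8.8²) = √251.6800 ≈ 15.8644 mm.
From α = 2·arctan(d/2f) we get f = d / (2·tan(α/2)).
With d = 15.8644 mm and α/2 = 23°, tan(α/2) ≈ 0.42447, so f ≈ 15.8644 / 0.84895 ≈ 18.6871 mm.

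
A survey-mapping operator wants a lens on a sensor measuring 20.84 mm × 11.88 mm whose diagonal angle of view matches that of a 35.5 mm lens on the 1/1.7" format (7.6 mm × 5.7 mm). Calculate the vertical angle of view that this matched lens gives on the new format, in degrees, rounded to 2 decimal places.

7.58°

Sensor diagonal = √(7.6² + 5.7²) = √90.2500 ≈ 9.5000 mm.
Sensor diagonal = √(20.84² + 11.88²) = √575.4400 ≈ 23.9883 mm.
Equal diagonal AOV ⇒ f₂ = f₁ · 23.9883/9.5000 = 35.5 × 2.52509 ≈ 89.6406 mm.
Vertical AOV on the new format = 2·arctan(11.88 / (2 × 89.6406)) = 2·arctan(0.06626) ≈ 7.5823°.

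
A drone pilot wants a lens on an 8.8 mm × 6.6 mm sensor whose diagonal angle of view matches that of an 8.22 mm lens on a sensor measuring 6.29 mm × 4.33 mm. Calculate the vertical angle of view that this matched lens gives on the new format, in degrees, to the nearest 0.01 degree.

Sensor diagonal = √(6.29² + 4.33²) = √58.3130 ≈ 7.6363 mm.
Sensor diagonal = √(8.8² + 6.6²) = √121.0000 ≈ 11.0000 mm.
Equal diagonal AOV ⇒ f₂ = f₁ · 11.0000/7.6363 = 8.22 × 1.44049 ≈ 11.8408 mm.
Vertical AOV on the new format = 2·arctan(6.6 / (2 × 11.8408)) = 2·arctan(0.27870) ≈ 31.1460°.

31.15°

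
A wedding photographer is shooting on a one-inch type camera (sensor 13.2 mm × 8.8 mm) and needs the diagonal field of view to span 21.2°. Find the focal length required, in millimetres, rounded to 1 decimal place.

Sensor diagonal = √(13.2² + 8.8²) = √251.6800 ≈ 15.8644 mm.
From α = 2·arctan(d/2f) we get f = d / (2·tan(α/2)).
With d = 15.8644 mm and α/2 = 10.6°, tan(α/2) ≈ 0.18714, so f ≈ 15.8644 / 0.37429 ≈ 42.3854 mm.

42.4 mm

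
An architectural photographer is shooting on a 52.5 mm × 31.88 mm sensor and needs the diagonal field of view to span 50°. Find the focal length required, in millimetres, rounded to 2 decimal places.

Sensor diagonal = √(52.5² + 31.88²) = √3772.5844 ≈ 61.4214 mm.
From α = 2·arctan(d/2f) we get f = d / (2·tan(α/2)).
With d = 61.4214 mm and α/2 = 25°, tan(α/2) ≈ 0.46631, so f ≈ 61.4214 / 0.93262 ≈ 65.8593 mm.

65.86 mm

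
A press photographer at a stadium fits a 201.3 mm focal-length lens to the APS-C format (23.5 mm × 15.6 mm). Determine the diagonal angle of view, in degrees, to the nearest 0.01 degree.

8.02°

Sensor diagonal = √(23.5² + 15.6²) = √795.6100 ≈ 28.2066 mm.
Angle of view α = 2·arctan(d/2f) with d = 28.2066 mm and f = 201.3 mm.
d/2f = 0.07006; arctan(0.07006) ≈ 4.0077°, so α ≈ 8.0153°.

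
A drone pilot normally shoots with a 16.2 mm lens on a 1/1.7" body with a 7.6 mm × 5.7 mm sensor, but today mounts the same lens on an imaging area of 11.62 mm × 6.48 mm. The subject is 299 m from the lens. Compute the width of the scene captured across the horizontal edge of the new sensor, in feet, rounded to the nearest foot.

704 ft

The focal length stays 16.2 mm; the relevant sensor dimension is now w = 11.62 mm. Object distance dₒ = 299 m = 299000 mm.
Thin-lens field width W = w·(dₒ − f)/f = 11.62 × (299000 − 16.2)/16.2 ≈ 214456.281 mm = 214456.281/304.8 ft = 703.597 ft.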